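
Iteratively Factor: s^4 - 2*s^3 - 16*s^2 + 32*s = (s)*(s^3 - 2*s^2 - 16*s + 32) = s*(s - 4)*(s^2 + 2*s - 8) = s*(s - 4)*(s - 2)*(s + 4)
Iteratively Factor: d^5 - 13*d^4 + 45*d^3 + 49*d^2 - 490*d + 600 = (d - 4)*(d^4 - 9*d^3 + 9*d^2 + 85*d - 150) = (d - 5)*(d - 4)*(d^3 - 4*d^2 - 11*d + 30) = (d - 5)^2*(d - 4)*(d^2 + d - 6) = (d - 5)^2*(d - 4)*(d - 2)*(d + 3)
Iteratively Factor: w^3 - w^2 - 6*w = (w + 2)*(w^2 - 3*w) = (w - 3)*(w + 2)*(w)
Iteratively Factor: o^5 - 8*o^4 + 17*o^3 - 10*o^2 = (o - 5)*(o^4 - 3*o^3 + 2*o^2) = (o - 5)*(o - 2)*(o^3 - o^2) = o*(o - 5)*(o - 2)*(o^2 - o) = o^2*(o - 5)*(o - 2)*(o - 1)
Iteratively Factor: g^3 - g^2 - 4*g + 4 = (g + 2)*(g^2 - 3*g + 2) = (g - 1)*(g + 2)*(g - 2)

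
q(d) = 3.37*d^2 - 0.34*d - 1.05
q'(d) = 6.74*d - 0.34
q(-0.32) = -0.60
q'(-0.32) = -2.50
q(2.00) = 11.75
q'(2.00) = 13.14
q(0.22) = -0.96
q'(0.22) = 1.14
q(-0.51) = -0.00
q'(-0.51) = -3.78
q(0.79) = 0.78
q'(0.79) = 4.98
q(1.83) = 9.61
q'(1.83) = 11.99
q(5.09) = 84.53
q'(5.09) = 33.97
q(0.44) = -0.55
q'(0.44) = 2.63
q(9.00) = 268.86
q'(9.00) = 60.32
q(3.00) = 28.26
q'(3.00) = 19.88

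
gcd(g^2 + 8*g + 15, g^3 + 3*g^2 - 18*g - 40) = g + 5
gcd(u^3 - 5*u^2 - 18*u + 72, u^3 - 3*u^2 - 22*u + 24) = u^2 - 2*u - 24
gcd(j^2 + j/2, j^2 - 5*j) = j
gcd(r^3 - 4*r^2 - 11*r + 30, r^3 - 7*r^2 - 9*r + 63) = r + 3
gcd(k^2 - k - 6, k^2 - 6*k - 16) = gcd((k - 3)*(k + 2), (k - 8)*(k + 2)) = k + 2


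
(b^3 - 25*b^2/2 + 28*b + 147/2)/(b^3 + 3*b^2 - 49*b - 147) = (2*b^2 - 11*b - 21)/(2*(b^2 + 10*b + 21))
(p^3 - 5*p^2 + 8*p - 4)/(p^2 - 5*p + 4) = (p^2 - 4*p + 4)/(p - 4)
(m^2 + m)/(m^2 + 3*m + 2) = m/(m + 2)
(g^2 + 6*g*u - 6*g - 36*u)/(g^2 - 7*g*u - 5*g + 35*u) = (g^2 + 6*g*u - 6*g - 36*u)/(g^2 - 7*g*u - 5*g + 35*u)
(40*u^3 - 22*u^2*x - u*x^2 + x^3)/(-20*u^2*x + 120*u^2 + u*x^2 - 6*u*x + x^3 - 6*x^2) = (-2*u + x)/(x - 6)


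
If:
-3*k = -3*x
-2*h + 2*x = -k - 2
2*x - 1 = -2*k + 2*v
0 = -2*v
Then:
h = 11/8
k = 1/4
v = 0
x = 1/4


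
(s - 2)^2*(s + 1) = s^3 - 3*s^2 + 4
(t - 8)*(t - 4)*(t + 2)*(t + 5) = t^4 - 5*t^3 - 42*t^2 + 104*t + 320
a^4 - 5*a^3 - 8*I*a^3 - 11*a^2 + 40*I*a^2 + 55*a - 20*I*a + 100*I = (a - 5)*(a - 5*I)*(a - 4*I)*(a + I)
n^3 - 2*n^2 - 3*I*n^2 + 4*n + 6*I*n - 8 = (n - 2)*(n - 4*I)*(n + I)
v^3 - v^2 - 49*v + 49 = (v - 7)*(v - 1)*(v + 7)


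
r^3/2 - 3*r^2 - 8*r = r*(r/2 + 1)*(r - 8)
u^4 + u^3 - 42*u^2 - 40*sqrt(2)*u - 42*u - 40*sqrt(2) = (u + 1)*(u - 5*sqrt(2))*(u + sqrt(2))*(u + 4*sqrt(2))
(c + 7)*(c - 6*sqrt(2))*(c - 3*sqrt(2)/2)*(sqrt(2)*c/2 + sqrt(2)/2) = sqrt(2)*c^4/2 - 15*c^3/2 + 4*sqrt(2)*c^3 - 60*c^2 + 25*sqrt(2)*c^2/2 - 105*c/2 + 72*sqrt(2)*c + 63*sqrt(2)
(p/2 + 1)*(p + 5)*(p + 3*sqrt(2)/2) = p^3/2 + 3*sqrt(2)*p^2/4 + 7*p^2/2 + 5*p + 21*sqrt(2)*p/4 + 15*sqrt(2)/2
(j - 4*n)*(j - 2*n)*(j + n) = j^3 - 5*j^2*n + 2*j*n^2 + 8*n^3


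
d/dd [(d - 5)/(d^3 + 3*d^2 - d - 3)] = (d^3 + 3*d^2 - d - (d - 5)*(3*d^2 + 6*d - 1) - 3)/(d^3 + 3*d^2 - d - 3)^2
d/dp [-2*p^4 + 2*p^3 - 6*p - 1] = -8*p^3 + 6*p^2 - 6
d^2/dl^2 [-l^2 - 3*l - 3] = -2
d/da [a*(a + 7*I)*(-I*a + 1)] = -3*I*a^2 + 16*a + 7*I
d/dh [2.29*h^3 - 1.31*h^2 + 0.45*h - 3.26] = 6.87*h^2 - 2.62*h + 0.45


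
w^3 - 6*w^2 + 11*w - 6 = (w - 3)*(w - 2)*(w - 1)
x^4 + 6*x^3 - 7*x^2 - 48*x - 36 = (x - 3)*(x + 1)*(x + 2)*(x + 6)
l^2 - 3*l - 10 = (l - 5)*(l + 2)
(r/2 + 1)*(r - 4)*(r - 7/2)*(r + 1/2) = r^4/2 - 5*r^3/2 - 15*r^2/8 + 55*r/4 + 7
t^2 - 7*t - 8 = (t - 8)*(t + 1)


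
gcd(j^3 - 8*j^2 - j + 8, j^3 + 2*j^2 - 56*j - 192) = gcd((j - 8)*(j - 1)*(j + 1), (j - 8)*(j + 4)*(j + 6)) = j - 8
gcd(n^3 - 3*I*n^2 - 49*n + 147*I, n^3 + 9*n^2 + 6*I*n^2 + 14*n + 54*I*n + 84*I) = n + 7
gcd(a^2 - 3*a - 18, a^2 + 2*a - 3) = a + 3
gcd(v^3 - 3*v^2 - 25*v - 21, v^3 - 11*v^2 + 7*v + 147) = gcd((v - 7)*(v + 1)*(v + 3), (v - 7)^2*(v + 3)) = v^2 - 4*v - 21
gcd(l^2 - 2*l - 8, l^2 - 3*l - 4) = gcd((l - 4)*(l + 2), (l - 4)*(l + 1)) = l - 4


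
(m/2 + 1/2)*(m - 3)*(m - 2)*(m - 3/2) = m^4/2 - 11*m^3/4 + 7*m^2/2 + 9*m/4 - 9/2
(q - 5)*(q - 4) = q^2 - 9*q + 20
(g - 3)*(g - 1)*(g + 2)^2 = g^4 - 9*g^2 - 4*g + 12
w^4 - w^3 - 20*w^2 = w^2*(w - 5)*(w + 4)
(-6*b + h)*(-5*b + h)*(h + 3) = 30*b^2*h + 90*b^2 - 11*b*h^2 - 33*b*h + h^3 + 3*h^2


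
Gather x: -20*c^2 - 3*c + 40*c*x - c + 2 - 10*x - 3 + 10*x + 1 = -20*c^2 + 40*c*x - 4*c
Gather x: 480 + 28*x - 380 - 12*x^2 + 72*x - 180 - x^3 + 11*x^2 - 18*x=-x^3 - x^2 + 82*x - 80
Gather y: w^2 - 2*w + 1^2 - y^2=w^2 - 2*w - y^2 + 1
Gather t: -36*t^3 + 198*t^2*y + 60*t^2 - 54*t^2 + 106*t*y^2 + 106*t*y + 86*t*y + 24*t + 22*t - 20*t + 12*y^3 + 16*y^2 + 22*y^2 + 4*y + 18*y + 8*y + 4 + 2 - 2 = -36*t^3 + t^2*(198*y + 6) + t*(106*y^2 + 192*y + 26) + 12*y^3 + 38*y^2 + 30*y + 4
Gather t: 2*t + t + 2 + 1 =3*t + 3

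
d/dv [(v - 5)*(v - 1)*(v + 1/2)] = 3*v^2 - 11*v + 2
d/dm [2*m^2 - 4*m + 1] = 4*m - 4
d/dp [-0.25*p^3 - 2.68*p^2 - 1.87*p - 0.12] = -0.75*p^2 - 5.36*p - 1.87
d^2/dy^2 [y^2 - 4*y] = 2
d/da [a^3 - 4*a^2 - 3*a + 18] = 3*a^2 - 8*a - 3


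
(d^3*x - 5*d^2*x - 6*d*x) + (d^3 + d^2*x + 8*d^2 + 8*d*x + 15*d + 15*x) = d^3*x + d^3 - 4*d^2*x + 8*d^2 + 2*d*x + 15*d + 15*x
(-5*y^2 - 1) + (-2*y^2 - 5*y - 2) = -7*y^2 - 5*y - 3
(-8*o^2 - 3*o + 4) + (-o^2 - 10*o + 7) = -9*o^2 - 13*o + 11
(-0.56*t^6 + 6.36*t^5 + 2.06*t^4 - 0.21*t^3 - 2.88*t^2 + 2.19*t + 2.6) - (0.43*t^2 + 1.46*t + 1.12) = -0.56*t^6 + 6.36*t^5 + 2.06*t^4 - 0.21*t^3 - 3.31*t^2 + 0.73*t + 1.48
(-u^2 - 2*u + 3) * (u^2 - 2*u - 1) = -u^4 + 8*u^2 - 4*u - 3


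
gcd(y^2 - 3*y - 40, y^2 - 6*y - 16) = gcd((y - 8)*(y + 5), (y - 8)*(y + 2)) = y - 8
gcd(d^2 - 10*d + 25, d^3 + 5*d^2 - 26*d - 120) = d - 5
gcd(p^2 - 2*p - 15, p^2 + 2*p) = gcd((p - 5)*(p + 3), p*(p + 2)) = 1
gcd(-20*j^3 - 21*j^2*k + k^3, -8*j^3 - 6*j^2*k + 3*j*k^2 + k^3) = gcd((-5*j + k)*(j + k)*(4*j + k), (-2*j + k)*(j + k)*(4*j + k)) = 4*j^2 + 5*j*k + k^2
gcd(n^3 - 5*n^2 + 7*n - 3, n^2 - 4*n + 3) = n^2 - 4*n + 3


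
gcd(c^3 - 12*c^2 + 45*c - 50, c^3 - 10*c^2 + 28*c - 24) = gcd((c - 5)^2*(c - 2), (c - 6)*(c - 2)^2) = c - 2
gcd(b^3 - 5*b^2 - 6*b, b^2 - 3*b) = b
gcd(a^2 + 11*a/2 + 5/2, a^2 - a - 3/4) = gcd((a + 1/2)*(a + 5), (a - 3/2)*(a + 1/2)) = a + 1/2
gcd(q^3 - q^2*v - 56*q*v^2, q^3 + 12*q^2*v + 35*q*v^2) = q^2 + 7*q*v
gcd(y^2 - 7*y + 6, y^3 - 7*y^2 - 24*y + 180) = y - 6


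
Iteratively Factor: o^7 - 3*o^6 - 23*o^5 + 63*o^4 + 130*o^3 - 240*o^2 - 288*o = (o)*(o^6 - 3*o^5 - 23*o^4 + 63*o^3 + 130*o^2 - 240*o - 288) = o*(o + 4)*(o^5 - 7*o^4 + 5*o^3 + 43*o^2 - 42*o - 72) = o*(o + 1)*(o + 4)*(o^4 - 8*o^3 + 13*o^2 + 30*o - 72) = o*(o - 3)*(o + 1)*(o + 4)*(o^3 - 5*o^2 - 2*o + 24) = o*(o - 3)*(o + 1)*(o + 2)*(o + 4)*(o^2 - 7*o + 12) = o*(o - 4)*(o - 3)*(o + 1)*(o + 2)*(o + 4)*(o - 3)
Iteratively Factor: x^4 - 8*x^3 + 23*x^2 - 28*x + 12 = (x - 1)*(x^3 - 7*x^2 + 16*x - 12) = (x - 2)*(x - 1)*(x^2 - 5*x + 6) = (x - 2)^2*(x - 1)*(x - 3)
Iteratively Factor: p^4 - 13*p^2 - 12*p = (p - 4)*(p^3 + 4*p^2 + 3*p) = (p - 4)*(p + 1)*(p^2 + 3*p) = p*(p - 4)*(p + 1)*(p + 3)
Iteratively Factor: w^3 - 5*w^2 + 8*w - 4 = (w - 2)*(w^2 - 3*w + 2) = (w - 2)*(w - 1)*(w - 2)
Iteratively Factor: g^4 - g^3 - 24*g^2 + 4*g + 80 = (g + 4)*(g^3 - 5*g^2 - 4*g + 20) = (g - 2)*(g + 4)*(g^2 - 3*g - 10) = (g - 2)*(g + 2)*(g + 4)*(g - 5)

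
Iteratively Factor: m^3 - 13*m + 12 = (m - 1)*(m^2 + m - 12) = (m - 3)*(m - 1)*(m + 4)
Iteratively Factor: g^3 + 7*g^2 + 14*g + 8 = (g + 4)*(g^2 + 3*g + 2) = (g + 1)*(g + 4)*(g + 2)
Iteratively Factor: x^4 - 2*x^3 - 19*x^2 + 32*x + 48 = (x + 1)*(x^3 - 3*x^2 - 16*x + 48) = (x - 3)*(x + 1)*(x^2 - 16) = (x - 4)*(x - 3)*(x + 1)*(x + 4)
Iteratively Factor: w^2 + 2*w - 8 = (w + 4)*(w - 2)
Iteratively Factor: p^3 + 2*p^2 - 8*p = (p)*(p^2 + 2*p - 8) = p*(p - 2)*(p + 4)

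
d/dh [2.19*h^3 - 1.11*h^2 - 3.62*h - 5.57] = 6.57*h^2 - 2.22*h - 3.62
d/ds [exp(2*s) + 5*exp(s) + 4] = (2*exp(s) + 5)*exp(s)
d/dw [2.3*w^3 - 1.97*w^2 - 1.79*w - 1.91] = 6.9*w^2 - 3.94*w - 1.79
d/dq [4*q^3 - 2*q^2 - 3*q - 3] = 12*q^2 - 4*q - 3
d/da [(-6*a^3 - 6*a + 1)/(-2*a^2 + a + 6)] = (12*a^4 - 12*a^3 - 120*a^2 + 4*a - 37)/(4*a^4 - 4*a^3 - 23*a^2 + 12*a + 36)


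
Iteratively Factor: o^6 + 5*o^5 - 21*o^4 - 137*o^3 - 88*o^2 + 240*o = (o - 5)*(o^5 + 10*o^4 + 29*o^3 + 8*o^2 - 48*o) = (o - 5)*(o + 4)*(o^4 + 6*o^3 + 5*o^2 - 12*o) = (o - 5)*(o + 4)^2*(o^3 + 2*o^2 - 3*o) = (o - 5)*(o + 3)*(o + 4)^2*(o^2 - o) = (o - 5)*(o - 1)*(o + 3)*(o + 4)^2*(o)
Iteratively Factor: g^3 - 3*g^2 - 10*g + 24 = (g - 4)*(g^2 + g - 6) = (g - 4)*(g - 2)*(g + 3)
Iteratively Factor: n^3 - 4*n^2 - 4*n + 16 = (n - 2)*(n^2 - 2*n - 8) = (n - 4)*(n - 2)*(n + 2)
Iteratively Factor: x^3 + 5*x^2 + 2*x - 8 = (x - 1)*(x^2 + 6*x + 8) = (x - 1)*(x + 4)*(x + 2)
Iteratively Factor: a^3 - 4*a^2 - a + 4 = (a - 4)*(a^2 - 1) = (a - 4)*(a - 1)*(a + 1)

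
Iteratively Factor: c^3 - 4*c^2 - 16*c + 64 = (c + 4)*(c^2 - 8*c + 16) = (c - 4)*(c + 4)*(c - 4)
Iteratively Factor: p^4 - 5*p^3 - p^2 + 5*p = (p + 1)*(p^3 - 6*p^2 + 5*p) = (p - 5)*(p + 1)*(p^2 - p) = p*(p - 5)*(p + 1)*(p - 1)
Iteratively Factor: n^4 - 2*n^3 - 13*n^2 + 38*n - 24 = (n - 3)*(n^3 + n^2 - 10*n + 8) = (n - 3)*(n - 1)*(n^2 + 2*n - 8) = (n - 3)*(n - 1)*(n + 4)*(n - 2)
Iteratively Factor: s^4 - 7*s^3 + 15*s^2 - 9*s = (s - 1)*(s^3 - 6*s^2 + 9*s) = s*(s - 1)*(s^2 - 6*s + 9) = s*(s - 3)*(s - 1)*(s - 3)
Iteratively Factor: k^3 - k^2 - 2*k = (k + 1)*(k^2 - 2*k) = k*(k + 1)*(k - 2)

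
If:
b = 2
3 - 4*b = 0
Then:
No Solution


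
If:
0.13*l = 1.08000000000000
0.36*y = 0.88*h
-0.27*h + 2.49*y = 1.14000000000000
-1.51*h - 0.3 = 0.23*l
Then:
No Solution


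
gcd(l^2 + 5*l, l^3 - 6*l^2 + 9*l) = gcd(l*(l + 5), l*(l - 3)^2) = l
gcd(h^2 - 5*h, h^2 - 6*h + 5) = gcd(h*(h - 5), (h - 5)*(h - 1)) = h - 5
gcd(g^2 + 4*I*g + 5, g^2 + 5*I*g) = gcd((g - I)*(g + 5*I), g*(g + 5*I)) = g + 5*I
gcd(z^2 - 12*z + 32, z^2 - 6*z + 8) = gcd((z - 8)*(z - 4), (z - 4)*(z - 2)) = z - 4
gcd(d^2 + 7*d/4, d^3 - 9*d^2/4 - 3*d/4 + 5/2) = 1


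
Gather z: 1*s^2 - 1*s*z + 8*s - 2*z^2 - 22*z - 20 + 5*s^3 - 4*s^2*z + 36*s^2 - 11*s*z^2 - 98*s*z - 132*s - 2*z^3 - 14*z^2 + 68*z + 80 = 5*s^3 + 37*s^2 - 124*s - 2*z^3 + z^2*(-11*s - 16) + z*(-4*s^2 - 99*s + 46) + 60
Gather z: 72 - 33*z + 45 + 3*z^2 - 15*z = 3*z^2 - 48*z + 117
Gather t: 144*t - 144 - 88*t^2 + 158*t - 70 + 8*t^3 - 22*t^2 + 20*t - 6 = 8*t^3 - 110*t^2 + 322*t - 220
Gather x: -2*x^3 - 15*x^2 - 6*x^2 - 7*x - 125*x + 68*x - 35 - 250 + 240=-2*x^3 - 21*x^2 - 64*x - 45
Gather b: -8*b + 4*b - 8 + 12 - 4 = -4*b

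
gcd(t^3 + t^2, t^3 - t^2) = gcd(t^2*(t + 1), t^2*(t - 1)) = t^2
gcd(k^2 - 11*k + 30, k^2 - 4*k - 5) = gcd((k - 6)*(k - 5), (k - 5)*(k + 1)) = k - 5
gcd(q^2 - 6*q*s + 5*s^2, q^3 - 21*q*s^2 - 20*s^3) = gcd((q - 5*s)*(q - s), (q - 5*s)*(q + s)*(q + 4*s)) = q - 5*s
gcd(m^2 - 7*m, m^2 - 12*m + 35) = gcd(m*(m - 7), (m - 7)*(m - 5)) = m - 7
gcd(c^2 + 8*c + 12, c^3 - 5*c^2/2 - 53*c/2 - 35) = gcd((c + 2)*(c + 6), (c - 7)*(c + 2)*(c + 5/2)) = c + 2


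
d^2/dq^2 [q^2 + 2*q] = 2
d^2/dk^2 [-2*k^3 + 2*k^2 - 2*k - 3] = 4 - 12*k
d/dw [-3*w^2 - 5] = -6*w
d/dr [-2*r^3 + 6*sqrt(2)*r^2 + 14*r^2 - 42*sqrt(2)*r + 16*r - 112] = -6*r^2 + 12*sqrt(2)*r + 28*r - 42*sqrt(2) + 16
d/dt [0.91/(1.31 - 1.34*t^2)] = 2.4388*t/(1.34*t^2 - 1.31)^2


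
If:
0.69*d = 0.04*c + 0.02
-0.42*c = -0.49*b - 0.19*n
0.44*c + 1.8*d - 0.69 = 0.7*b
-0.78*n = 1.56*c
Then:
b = -1.74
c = -1.07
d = -0.03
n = 2.13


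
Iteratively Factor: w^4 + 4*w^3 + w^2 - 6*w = (w)*(w^3 + 4*w^2 + w - 6) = w*(w + 3)*(w^2 + w - 2) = w*(w - 1)*(w + 3)*(w + 2)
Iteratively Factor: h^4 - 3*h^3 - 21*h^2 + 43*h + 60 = (h + 1)*(h^3 - 4*h^2 - 17*h + 60) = (h + 1)*(h + 4)*(h^2 - 8*h + 15) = (h - 5)*(h + 1)*(h + 4)*(h - 3)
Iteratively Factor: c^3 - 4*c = (c - 2)*(c^2 + 2*c) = (c - 2)*(c + 2)*(c)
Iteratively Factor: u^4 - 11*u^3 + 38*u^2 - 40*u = (u)*(u^3 - 11*u^2 + 38*u - 40) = u*(u - 5)*(u^2 - 6*u + 8) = u*(u - 5)*(u - 4)*(u - 2)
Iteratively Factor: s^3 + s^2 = (s)*(s^2 + s) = s*(s + 1)*(s)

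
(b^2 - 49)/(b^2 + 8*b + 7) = (b - 7)/(b + 1)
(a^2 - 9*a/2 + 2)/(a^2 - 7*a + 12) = (a - 1/2)/(a - 3)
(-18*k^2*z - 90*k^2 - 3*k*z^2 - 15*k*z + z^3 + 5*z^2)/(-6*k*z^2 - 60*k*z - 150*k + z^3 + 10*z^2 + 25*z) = (3*k + z)/(z + 5)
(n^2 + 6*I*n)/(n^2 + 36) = n/(n - 6*I)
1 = 1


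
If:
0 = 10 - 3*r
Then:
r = 10/3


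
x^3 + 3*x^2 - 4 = (x - 1)*(x + 2)^2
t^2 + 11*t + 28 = (t + 4)*(t + 7)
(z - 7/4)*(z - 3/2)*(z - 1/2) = z^3 - 15*z^2/4 + 17*z/4 - 21/16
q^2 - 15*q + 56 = (q - 8)*(q - 7)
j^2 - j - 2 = (j - 2)*(j + 1)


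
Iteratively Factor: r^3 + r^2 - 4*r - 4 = (r - 2)*(r^2 + 3*r + 2) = (r - 2)*(r + 1)*(r + 2)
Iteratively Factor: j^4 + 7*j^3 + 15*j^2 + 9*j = (j)*(j^3 + 7*j^2 + 15*j + 9) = j*(j + 3)*(j^2 + 4*j + 3) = j*(j + 3)^2*(j + 1)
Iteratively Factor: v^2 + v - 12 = (v + 4)*(v - 3)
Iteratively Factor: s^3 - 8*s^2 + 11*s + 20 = (s + 1)*(s^2 - 9*s + 20) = (s - 4)*(s + 1)*(s - 5)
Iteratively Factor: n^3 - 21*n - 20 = (n + 4)*(n^2 - 4*n - 5) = (n - 5)*(n + 4)*(n + 1)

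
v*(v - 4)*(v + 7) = v^3 + 3*v^2 - 28*v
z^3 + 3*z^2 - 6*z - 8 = (z - 2)*(z + 1)*(z + 4)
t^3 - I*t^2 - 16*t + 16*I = (t - 4)*(t + 4)*(t - I)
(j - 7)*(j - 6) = j^2 - 13*j + 42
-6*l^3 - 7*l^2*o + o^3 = (-3*l + o)*(l + o)*(2*l + o)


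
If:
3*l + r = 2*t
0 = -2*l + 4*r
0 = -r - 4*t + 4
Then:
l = 8/15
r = 4/15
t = 14/15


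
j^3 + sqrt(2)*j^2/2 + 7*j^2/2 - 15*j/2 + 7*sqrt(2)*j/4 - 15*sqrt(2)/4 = (j - 3/2)*(j + 5)*(j + sqrt(2)/2)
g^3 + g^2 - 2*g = g*(g - 1)*(g + 2)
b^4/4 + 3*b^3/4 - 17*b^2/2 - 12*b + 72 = (b/4 + 1)*(b - 4)*(b - 3)*(b + 6)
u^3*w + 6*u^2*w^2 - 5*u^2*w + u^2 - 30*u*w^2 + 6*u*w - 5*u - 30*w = (u - 5)*(u + 6*w)*(u*w + 1)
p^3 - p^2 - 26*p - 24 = (p - 6)*(p + 1)*(p + 4)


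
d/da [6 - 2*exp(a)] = -2*exp(a)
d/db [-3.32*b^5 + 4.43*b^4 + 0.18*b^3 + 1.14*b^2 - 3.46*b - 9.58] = -16.6*b^4 + 17.72*b^3 + 0.54*b^2 + 2.28*b - 3.46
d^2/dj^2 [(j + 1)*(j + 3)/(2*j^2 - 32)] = (4*j^3 + 57*j^2 + 192*j + 304)/(j^6 - 48*j^4 + 768*j^2 - 4096)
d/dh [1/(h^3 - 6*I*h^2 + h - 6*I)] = (-3*h^2 + 12*I*h - 1)/(h^3 - 6*I*h^2 + h - 6*I)^2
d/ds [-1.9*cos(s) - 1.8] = 1.9*sin(s)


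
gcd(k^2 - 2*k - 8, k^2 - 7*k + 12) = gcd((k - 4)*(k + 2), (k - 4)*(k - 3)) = k - 4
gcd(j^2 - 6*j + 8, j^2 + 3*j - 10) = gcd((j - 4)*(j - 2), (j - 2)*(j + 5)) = j - 2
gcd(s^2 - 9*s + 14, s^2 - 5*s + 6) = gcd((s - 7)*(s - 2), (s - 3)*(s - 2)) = s - 2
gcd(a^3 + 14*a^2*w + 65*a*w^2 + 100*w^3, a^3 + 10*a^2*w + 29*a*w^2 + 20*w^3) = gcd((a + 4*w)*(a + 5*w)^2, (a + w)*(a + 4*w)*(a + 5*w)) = a^2 + 9*a*w + 20*w^2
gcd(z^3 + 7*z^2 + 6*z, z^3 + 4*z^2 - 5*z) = z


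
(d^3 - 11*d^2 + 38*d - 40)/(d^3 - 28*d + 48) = (d - 5)/(d + 6)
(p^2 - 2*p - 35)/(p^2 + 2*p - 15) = (p - 7)/(p - 3)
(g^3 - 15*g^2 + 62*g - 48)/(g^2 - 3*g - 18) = (g^2 - 9*g + 8)/(g + 3)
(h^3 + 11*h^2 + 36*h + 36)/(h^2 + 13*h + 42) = (h^2 + 5*h + 6)/(h + 7)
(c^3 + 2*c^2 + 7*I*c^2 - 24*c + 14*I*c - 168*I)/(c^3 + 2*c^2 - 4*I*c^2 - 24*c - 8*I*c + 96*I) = (c + 7*I)/(c - 4*I)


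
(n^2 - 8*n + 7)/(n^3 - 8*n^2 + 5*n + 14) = (n - 1)/(n^2 - n - 2)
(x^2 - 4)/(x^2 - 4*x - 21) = (4 - x^2)/(-x^2 + 4*x + 21)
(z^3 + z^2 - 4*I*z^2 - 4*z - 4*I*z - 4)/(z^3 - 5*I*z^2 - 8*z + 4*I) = (z + 1)/(z - I)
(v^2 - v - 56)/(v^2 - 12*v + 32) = (v + 7)/(v - 4)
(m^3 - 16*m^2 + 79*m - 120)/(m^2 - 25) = (m^2 - 11*m + 24)/(m + 5)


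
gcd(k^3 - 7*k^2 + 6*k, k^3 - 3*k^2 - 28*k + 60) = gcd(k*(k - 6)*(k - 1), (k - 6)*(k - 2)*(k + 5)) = k - 6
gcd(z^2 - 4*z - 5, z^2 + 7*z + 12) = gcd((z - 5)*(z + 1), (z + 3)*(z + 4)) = 1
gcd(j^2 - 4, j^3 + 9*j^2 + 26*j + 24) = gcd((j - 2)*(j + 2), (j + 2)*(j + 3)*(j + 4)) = j + 2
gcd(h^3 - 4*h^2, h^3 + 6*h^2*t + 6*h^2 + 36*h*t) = h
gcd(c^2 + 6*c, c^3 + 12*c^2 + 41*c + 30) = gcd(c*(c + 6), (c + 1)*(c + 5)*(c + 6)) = c + 6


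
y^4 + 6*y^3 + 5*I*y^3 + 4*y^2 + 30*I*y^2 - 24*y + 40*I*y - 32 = (y + 2)*(y + 4)*(y + I)*(y + 4*I)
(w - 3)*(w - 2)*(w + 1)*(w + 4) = w^4 - 15*w^2 + 10*w + 24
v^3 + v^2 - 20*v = v*(v - 4)*(v + 5)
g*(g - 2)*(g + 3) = g^3 + g^2 - 6*g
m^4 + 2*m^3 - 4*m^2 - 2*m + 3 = (m - 1)^2*(m + 1)*(m + 3)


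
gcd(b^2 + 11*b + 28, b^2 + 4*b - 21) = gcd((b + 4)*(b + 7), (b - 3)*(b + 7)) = b + 7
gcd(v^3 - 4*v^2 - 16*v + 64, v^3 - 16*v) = v^2 - 16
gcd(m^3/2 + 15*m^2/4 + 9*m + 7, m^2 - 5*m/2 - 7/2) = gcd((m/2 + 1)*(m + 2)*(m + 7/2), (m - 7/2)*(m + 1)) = 1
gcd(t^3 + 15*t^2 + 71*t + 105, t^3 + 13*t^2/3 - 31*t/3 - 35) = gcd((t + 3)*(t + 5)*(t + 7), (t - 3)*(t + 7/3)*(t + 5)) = t + 5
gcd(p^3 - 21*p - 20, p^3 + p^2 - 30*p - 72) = p + 4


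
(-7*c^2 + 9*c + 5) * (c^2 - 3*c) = -7*c^4 + 30*c^3 - 22*c^2 - 15*c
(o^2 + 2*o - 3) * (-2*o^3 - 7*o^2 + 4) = -2*o^5 - 11*o^4 - 8*o^3 + 25*o^2 + 8*o - 12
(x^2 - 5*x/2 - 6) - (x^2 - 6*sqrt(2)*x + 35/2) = -5*x/2 + 6*sqrt(2)*x - 47/2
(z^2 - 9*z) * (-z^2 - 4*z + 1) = -z^4 + 5*z^3 + 37*z^2 - 9*z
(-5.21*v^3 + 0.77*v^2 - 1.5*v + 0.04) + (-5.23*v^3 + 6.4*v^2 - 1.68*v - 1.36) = -10.44*v^3 + 7.17*v^2 - 3.18*v - 1.32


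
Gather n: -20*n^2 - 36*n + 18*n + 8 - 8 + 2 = -20*n^2 - 18*n + 2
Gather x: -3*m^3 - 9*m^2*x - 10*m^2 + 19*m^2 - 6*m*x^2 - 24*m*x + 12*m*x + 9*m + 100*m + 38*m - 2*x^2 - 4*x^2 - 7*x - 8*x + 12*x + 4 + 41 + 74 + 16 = -3*m^3 + 9*m^2 + 147*m + x^2*(-6*m - 6) + x*(-9*m^2 - 12*m - 3) + 135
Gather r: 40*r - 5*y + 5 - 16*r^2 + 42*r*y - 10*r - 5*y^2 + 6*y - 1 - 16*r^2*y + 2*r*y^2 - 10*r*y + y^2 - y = r^2*(-16*y - 16) + r*(2*y^2 + 32*y + 30) - 4*y^2 + 4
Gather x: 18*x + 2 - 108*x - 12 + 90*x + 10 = 0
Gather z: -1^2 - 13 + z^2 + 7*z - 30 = z^2 + 7*z - 44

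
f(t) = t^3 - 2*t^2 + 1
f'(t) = 3*t^2 - 4*t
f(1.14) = -0.12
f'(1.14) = -0.66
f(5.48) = 105.51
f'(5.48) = 68.17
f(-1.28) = -4.37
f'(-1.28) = 10.04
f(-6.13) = -304.50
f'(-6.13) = 137.25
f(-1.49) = -6.75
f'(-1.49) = 12.62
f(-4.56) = -135.41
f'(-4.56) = 80.62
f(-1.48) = -6.62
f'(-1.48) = 12.49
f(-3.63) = -73.19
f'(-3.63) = 54.05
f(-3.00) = -44.00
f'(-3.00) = 39.00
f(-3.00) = -44.00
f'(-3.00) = 39.00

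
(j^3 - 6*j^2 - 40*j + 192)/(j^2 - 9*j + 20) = (j^2 - 2*j - 48)/(j - 5)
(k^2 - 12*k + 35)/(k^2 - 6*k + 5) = (k - 7)/(k - 1)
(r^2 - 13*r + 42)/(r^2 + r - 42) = (r - 7)/(r + 7)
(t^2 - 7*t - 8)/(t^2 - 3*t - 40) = (t + 1)/(t + 5)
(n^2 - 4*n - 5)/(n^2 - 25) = (n + 1)/(n + 5)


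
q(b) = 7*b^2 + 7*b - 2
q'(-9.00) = -119.00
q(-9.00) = 502.00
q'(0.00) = 7.00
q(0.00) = -2.00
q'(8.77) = 129.78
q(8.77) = 597.78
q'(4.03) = 63.42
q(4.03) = 139.90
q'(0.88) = 19.32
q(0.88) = 9.58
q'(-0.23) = 3.78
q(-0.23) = -3.24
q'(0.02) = 7.28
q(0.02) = -1.86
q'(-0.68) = -2.52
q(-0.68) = -3.52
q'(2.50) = 42.00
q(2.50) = 59.25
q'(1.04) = 21.56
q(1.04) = 12.85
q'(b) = 14*b + 7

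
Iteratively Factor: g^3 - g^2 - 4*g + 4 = (g + 2)*(g^2 - 3*g + 2) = (g - 2)*(g + 2)*(g - 1)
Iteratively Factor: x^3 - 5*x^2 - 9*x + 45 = (x - 5)*(x^2 - 9) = (x - 5)*(x + 3)*(x - 3)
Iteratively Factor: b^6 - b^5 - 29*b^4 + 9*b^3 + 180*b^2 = (b + 3)*(b^5 - 4*b^4 - 17*b^3 + 60*b^2) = b*(b + 3)*(b^4 - 4*b^3 - 17*b^2 + 60*b) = b^2*(b + 3)*(b^3 - 4*b^2 - 17*b + 60) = b^2*(b - 5)*(b + 3)*(b^2 + b - 12) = b^2*(b - 5)*(b + 3)*(b + 4)*(b - 3)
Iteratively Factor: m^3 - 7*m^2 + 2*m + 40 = (m + 2)*(m^2 - 9*m + 20) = (m - 5)*(m + 2)*(m - 4)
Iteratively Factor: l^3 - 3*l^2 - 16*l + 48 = (l - 3)*(l^2 - 16) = (l - 3)*(l + 4)*(l - 4)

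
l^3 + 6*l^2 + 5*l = l*(l + 1)*(l + 5)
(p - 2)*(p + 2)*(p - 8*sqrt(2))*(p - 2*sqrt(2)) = p^4 - 10*sqrt(2)*p^3 + 28*p^2 + 40*sqrt(2)*p - 128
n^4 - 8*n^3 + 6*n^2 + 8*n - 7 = (n - 7)*(n - 1)^2*(n + 1)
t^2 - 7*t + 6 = (t - 6)*(t - 1)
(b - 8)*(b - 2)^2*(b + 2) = b^4 - 10*b^3 + 12*b^2 + 40*b - 64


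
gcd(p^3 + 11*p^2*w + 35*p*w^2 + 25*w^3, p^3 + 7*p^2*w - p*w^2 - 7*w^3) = p + w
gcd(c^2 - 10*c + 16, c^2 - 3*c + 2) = c - 2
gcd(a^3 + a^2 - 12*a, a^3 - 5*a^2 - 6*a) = a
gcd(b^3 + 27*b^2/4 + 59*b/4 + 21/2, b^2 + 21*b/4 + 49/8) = b + 7/4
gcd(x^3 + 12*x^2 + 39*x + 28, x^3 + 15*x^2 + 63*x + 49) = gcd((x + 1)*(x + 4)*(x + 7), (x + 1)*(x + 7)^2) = x^2 + 8*x + 7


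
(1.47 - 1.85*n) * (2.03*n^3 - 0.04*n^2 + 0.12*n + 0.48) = -3.7555*n^4 + 3.0581*n^3 - 0.2808*n^2 - 0.7116*n + 0.7056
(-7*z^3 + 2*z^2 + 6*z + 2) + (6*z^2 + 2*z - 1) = -7*z^3 + 8*z^2 + 8*z + 1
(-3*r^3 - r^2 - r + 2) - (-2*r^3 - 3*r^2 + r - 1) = -r^3 + 2*r^2 - 2*r + 3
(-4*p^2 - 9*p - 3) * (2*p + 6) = -8*p^3 - 42*p^2 - 60*p - 18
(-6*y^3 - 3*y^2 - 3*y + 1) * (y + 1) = -6*y^4 - 9*y^3 - 6*y^2 - 2*y + 1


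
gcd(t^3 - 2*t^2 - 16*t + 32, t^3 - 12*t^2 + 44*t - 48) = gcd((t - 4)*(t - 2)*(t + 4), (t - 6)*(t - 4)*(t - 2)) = t^2 - 6*t + 8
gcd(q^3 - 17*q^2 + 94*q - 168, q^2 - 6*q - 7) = q - 7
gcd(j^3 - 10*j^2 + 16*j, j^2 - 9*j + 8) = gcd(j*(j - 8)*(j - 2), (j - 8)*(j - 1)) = j - 8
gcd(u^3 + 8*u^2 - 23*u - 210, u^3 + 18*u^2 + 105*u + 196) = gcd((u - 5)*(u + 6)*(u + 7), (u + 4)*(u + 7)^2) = u + 7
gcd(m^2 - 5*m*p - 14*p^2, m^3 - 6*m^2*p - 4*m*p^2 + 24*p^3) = m + 2*p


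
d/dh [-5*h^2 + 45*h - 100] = 45 - 10*h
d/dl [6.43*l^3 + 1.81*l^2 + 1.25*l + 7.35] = 19.29*l^2 + 3.62*l + 1.25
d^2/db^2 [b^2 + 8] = 2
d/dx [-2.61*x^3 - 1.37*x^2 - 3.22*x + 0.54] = -7.83*x^2 - 2.74*x - 3.22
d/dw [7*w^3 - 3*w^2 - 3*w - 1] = 21*w^2 - 6*w - 3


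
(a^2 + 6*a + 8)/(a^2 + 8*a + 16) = (a + 2)/(a + 4)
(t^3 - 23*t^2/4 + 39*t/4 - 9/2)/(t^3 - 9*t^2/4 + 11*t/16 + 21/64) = 16*(t^2 - 5*t + 6)/(16*t^2 - 24*t - 7)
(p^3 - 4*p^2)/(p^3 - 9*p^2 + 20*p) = p/(p - 5)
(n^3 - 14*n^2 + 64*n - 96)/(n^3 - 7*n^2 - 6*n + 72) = (n - 4)/(n + 3)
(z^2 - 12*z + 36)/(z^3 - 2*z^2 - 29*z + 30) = (z - 6)/(z^2 + 4*z - 5)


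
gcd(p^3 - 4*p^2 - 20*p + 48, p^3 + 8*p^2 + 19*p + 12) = p + 4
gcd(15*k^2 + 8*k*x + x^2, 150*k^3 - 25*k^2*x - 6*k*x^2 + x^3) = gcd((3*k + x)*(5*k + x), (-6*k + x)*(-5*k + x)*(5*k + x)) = 5*k + x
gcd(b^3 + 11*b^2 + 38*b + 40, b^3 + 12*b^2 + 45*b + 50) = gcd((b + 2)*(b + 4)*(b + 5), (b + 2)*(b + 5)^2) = b^2 + 7*b + 10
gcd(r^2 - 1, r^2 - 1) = r^2 - 1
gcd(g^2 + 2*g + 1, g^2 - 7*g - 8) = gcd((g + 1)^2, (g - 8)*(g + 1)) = g + 1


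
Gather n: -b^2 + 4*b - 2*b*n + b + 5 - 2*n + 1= -b^2 + 5*b + n*(-2*b - 2) + 6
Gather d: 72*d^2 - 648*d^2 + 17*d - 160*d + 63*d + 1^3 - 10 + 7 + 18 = -576*d^2 - 80*d + 16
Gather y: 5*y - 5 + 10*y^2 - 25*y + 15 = 10*y^2 - 20*y + 10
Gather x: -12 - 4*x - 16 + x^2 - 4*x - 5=x^2 - 8*x - 33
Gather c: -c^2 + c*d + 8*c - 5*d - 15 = -c^2 + c*(d + 8) - 5*d - 15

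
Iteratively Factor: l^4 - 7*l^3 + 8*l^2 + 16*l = (l + 1)*(l^3 - 8*l^2 + 16*l) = (l - 4)*(l + 1)*(l^2 - 4*l) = l*(l - 4)*(l + 1)*(l - 4)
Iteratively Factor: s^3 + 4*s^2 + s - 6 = (s + 2)*(s^2 + 2*s - 3) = (s - 1)*(s + 2)*(s + 3)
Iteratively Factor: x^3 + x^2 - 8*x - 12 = (x + 2)*(x^2 - x - 6) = (x - 3)*(x + 2)*(x + 2)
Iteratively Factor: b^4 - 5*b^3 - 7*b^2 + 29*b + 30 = (b + 2)*(b^3 - 7*b^2 + 7*b + 15) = (b - 5)*(b + 2)*(b^2 - 2*b - 3) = (b - 5)*(b + 1)*(b + 2)*(b - 3)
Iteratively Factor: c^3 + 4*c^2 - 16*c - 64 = (c + 4)*(c^2 - 16) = (c - 4)*(c + 4)*(c + 4)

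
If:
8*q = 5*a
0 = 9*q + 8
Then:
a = -64/45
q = -8/9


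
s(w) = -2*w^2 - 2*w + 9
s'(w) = -4*w - 2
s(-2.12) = 4.25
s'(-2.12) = 6.48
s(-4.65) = -24.94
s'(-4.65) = 16.60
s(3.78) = -27.14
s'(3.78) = -17.12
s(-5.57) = -41.91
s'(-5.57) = 20.28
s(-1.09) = 8.80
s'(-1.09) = 2.36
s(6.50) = -88.50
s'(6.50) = -28.00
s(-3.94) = -14.17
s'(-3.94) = 13.76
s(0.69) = 6.67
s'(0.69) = -4.76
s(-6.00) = -51.00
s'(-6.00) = 22.00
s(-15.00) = -411.00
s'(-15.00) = 58.00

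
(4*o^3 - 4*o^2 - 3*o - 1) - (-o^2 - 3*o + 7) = 4*o^3 - 3*o^2 - 8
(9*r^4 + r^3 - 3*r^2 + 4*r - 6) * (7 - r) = -9*r^5 + 62*r^4 + 10*r^3 - 25*r^2 + 34*r - 42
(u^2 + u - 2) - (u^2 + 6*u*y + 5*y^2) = -6*u*y + u - 5*y^2 - 2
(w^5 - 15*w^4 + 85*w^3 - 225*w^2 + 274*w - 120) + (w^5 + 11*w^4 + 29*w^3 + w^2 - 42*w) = 2*w^5 - 4*w^4 + 114*w^3 - 224*w^2 + 232*w - 120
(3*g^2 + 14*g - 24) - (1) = 3*g^2 + 14*g - 25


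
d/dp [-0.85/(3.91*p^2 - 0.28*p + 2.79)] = (6.647*p - 0.238)/(3.91*p^2 - 0.28*p + 2.79)^2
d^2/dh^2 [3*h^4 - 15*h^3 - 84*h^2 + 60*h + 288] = 36*h^2 - 90*h - 168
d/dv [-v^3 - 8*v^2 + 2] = v*(-3*v - 16)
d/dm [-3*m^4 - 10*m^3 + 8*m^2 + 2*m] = -12*m^3 - 30*m^2 + 16*m + 2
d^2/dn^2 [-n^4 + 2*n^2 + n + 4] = 4 - 12*n^2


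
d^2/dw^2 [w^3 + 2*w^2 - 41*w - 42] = 6*w + 4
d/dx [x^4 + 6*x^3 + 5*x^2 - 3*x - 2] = 4*x^3 + 18*x^2 + 10*x - 3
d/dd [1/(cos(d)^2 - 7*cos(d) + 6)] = (2*cos(d) - 7)*sin(d)/(cos(d)^2 - 7*cos(d) + 6)^2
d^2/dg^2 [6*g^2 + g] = 12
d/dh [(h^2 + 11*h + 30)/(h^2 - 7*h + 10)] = 2*(-9*h^2 - 20*h + 160)/(h^4 - 14*h^3 + 69*h^2 - 140*h + 100)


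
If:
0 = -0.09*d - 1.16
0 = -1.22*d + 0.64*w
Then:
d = -12.89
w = -24.57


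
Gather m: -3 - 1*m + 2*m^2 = 2*m^2 - m - 3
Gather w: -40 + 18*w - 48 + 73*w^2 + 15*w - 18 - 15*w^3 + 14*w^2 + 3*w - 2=-15*w^3 + 87*w^2 + 36*w - 108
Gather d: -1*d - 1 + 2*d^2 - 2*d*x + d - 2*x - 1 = 2*d^2 - 2*d*x - 2*x - 2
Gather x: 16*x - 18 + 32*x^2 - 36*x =32*x^2 - 20*x - 18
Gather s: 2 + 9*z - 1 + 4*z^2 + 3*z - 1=4*z^2 + 12*z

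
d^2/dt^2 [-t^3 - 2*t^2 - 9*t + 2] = -6*t - 4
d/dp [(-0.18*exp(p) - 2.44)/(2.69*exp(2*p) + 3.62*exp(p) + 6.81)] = (0.4842*exp(2*p) + 13.1272*exp(p) + 7.607)*exp(p)/(7.2361*exp(4*p) + 19.4756*exp(3*p) + 49.7422*exp(2*p) + 49.3044*exp(p) + 46.3761)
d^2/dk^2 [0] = 0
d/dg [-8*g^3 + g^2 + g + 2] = -24*g^2 + 2*g + 1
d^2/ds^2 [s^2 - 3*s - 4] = 2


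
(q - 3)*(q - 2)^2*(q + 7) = q^4 - 33*q^2 + 100*q - 84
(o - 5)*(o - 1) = o^2 - 6*o + 5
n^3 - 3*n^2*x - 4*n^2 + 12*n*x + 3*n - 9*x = (n - 3)*(n - 1)*(n - 3*x)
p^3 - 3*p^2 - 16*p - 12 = (p - 6)*(p + 1)*(p + 2)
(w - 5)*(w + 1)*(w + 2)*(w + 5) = w^4 + 3*w^3 - 23*w^2 - 75*w - 50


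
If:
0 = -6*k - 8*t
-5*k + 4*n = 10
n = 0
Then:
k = -2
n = 0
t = 3/2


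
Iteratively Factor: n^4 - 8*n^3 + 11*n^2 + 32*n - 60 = (n - 3)*(n^3 - 5*n^2 - 4*n + 20) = (n - 3)*(n + 2)*(n^2 - 7*n + 10) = (n - 3)*(n - 2)*(n + 2)*(n - 5)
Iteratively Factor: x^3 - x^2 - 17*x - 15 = (x + 1)*(x^2 - 2*x - 15) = (x - 5)*(x + 1)*(x + 3)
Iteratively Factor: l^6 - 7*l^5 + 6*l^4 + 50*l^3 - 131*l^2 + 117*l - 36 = (l - 4)*(l^5 - 3*l^4 - 6*l^3 + 26*l^2 - 27*l + 9) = (l - 4)*(l - 1)*(l^4 - 2*l^3 - 8*l^2 + 18*l - 9) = (l - 4)*(l - 1)^2*(l^3 - l^2 - 9*l + 9) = (l - 4)*(l - 1)^2*(l + 3)*(l^2 - 4*l + 3) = (l - 4)*(l - 3)*(l - 1)^2*(l + 3)*(l - 1)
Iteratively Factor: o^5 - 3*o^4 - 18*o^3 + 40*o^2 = (o + 4)*(o^4 - 7*o^3 + 10*o^2) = (o - 2)*(o + 4)*(o^3 - 5*o^2) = (o - 5)*(o - 2)*(o + 4)*(o^2) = o*(o - 5)*(o - 2)*(o + 4)*(o)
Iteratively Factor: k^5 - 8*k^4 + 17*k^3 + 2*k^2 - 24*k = (k)*(k^4 - 8*k^3 + 17*k^2 + 2*k - 24) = k*(k - 4)*(k^3 - 4*k^2 + k + 6) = k*(k - 4)*(k - 3)*(k^2 - k - 2) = k*(k - 4)*(k - 3)*(k - 2)*(k + 1)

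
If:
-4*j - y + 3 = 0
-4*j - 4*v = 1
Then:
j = 3/4 - y/4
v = y/4 - 1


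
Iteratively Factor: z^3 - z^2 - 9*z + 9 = (z + 3)*(z^2 - 4*z + 3) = (z - 1)*(z + 3)*(z - 3)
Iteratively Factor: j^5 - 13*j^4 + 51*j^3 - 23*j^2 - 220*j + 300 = (j - 2)*(j^4 - 11*j^3 + 29*j^2 + 35*j - 150) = (j - 3)*(j - 2)*(j^3 - 8*j^2 + 5*j + 50) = (j - 5)*(j - 3)*(j - 2)*(j^2 - 3*j - 10) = (j - 5)^2*(j - 3)*(j - 2)*(j + 2)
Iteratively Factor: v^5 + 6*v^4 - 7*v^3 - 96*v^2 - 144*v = (v - 4)*(v^4 + 10*v^3 + 33*v^2 + 36*v) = (v - 4)*(v + 4)*(v^3 + 6*v^2 + 9*v) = v*(v - 4)*(v + 4)*(v^2 + 6*v + 9) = v*(v - 4)*(v + 3)*(v + 4)*(v + 3)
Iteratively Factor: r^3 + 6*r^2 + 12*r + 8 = (r + 2)*(r^2 + 4*r + 4) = (r + 2)^2*(r + 2)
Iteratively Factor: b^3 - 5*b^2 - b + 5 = (b - 5)*(b^2 - 1) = (b - 5)*(b - 1)*(b + 1)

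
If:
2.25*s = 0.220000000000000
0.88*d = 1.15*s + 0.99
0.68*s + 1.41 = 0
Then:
No Solution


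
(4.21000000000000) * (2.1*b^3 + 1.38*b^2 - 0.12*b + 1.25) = 8.841*b^3 + 5.8098*b^2 - 0.5052*b + 5.2625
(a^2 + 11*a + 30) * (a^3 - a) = a^5 + 11*a^4 + 29*a^3 - 11*a^2 - 30*a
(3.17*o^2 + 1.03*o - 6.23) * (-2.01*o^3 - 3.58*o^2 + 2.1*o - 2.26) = -6.3717*o^5 - 13.4189*o^4 + 15.4919*o^3 + 17.3022*o^2 - 15.4108*o + 14.0798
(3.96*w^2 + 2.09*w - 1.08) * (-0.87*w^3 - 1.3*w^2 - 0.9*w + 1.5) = -3.4452*w^5 - 6.9663*w^4 - 5.3414*w^3 + 5.463*w^2 + 4.107*w - 1.62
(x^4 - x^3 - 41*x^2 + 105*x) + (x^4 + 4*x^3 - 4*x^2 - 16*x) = 2*x^4 + 3*x^3 - 45*x^2 + 89*x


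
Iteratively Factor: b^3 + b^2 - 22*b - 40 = (b - 5)*(b^2 + 6*b + 8) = (b - 5)*(b + 4)*(b + 2)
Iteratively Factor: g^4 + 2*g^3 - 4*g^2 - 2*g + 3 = (g - 1)*(g^3 + 3*g^2 - g - 3) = (g - 1)*(g + 1)*(g^2 + 2*g - 3) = (g - 1)^2*(g + 1)*(g + 3)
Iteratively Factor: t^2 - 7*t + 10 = (t - 2)*(t - 5)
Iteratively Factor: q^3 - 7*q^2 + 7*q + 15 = (q - 3)*(q^2 - 4*q - 5) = (q - 5)*(q - 3)*(q + 1)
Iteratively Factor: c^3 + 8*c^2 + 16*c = (c + 4)*(c^2 + 4*c) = (c + 4)^2*(c)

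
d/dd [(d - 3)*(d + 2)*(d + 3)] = 3*d^2 + 4*d - 9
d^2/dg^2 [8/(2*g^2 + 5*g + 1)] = 16*(-4*g^2 - 10*g + (4*g + 5)^2 - 2)/(2*g^2 + 5*g + 1)^3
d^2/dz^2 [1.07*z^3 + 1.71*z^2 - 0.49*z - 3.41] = 6.42*z + 3.42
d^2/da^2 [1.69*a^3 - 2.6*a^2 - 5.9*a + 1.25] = 10.14*a - 5.2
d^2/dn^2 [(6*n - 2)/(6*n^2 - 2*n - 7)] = 8*(3*(2 - 9*n)*(-6*n^2 + 2*n + 7) - 2*(3*n - 1)*(6*n - 1)^2)/(-6*n^2 + 2*n + 7)^3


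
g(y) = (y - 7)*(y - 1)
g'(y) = 2*y - 8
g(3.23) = -8.41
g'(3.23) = -1.54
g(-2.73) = 36.29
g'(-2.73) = -13.46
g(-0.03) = 7.24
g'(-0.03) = -8.06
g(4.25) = -8.94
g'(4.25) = 0.50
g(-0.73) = 13.37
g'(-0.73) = -9.46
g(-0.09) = 7.73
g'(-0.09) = -8.18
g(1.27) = -1.55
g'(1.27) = -5.46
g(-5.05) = 72.90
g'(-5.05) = -18.10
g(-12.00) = 247.00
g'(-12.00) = -32.00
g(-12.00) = 247.00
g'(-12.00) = -32.00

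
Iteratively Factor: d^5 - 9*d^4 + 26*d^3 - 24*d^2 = (d)*(d^4 - 9*d^3 + 26*d^2 - 24*d) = d^2*(d^3 - 9*d^2 + 26*d - 24) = d^2*(d - 4)*(d^2 - 5*d + 6) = d^2*(d - 4)*(d - 3)*(d - 2)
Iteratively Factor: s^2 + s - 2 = (s - 1)*(s + 2)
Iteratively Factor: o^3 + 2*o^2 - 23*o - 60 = (o + 3)*(o^2 - o - 20) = (o - 5)*(o + 3)*(o + 4)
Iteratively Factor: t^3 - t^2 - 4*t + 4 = (t - 2)*(t^2 + t - 2) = (t - 2)*(t + 2)*(t - 1)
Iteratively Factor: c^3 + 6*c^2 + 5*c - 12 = (c + 4)*(c^2 + 2*c - 3) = (c + 3)*(c + 4)*(c - 1)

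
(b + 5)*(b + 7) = b^2 + 12*b + 35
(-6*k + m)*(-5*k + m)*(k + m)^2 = 30*k^4 + 49*k^3*m + 9*k^2*m^2 - 9*k*m^3 + m^4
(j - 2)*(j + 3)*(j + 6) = j^3 + 7*j^2 - 36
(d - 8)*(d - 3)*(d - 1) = d^3 - 12*d^2 + 35*d - 24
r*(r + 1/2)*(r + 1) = r^3 + 3*r^2/2 + r/2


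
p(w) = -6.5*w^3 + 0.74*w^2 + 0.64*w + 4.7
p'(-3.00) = -179.30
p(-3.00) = 184.94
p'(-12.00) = -2825.12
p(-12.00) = 11335.58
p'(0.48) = -3.14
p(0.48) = 4.46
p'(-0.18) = -0.26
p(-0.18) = 4.65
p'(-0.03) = 0.58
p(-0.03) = 4.68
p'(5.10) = -499.01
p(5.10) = -835.02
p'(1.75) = -56.49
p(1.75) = -26.75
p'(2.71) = -138.56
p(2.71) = -117.50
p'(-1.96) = -77.17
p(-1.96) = 55.23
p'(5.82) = -651.26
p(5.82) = -1247.90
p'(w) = -19.5*w^2 + 1.48*w + 0.64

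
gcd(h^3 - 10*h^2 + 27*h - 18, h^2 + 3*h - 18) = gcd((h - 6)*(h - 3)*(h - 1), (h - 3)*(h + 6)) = h - 3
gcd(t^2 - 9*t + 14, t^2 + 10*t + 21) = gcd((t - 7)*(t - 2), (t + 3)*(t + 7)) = 1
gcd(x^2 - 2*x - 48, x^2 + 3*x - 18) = x + 6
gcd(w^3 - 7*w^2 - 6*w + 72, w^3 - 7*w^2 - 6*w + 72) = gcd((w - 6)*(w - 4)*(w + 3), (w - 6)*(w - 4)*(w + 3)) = w^3 - 7*w^2 - 6*w + 72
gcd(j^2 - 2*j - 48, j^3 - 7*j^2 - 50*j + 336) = j - 8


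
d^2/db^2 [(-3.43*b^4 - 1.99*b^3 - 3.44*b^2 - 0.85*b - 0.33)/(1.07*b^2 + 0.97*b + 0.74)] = (-7.854014*b^6 - 21.359982*b^5 - 35.658966*b^4 - 34.79186*b^3 - 17.033898*b^2 - 4.555206*b - 2.645634)/(1.225043*b^6 + 3.331659*b^5 + 5.561967*b^4 + 5.520949*b^3 + 3.846594*b^2 + 1.593516*b + 0.405224)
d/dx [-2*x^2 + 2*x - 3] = 2 - 4*x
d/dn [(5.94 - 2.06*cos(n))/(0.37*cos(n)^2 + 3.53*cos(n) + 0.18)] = (-0.7622*cos(n)^2 + 4.3956*cos(n) + 21.339)*sin(n)/(0.1369*cos(n)^4 + 2.6122*cos(n)^3 + 12.5941*cos(n)^2 + 1.2708*cos(n) + 0.0324)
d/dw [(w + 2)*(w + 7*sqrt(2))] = 2*w + 2 + 7*sqrt(2)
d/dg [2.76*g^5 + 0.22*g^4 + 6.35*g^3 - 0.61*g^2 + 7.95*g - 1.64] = 13.8*g^4 + 0.88*g^3 + 19.05*g^2 - 1.22*g + 7.95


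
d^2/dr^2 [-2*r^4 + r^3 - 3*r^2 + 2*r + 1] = -24*r^2 + 6*r - 6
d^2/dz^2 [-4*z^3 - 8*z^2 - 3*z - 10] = -24*z - 16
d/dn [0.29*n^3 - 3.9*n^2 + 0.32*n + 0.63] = 0.87*n^2 - 7.8*n + 0.32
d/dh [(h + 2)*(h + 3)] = 2*h + 5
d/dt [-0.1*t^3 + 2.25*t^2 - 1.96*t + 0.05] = -0.3*t^2 + 4.5*t - 1.96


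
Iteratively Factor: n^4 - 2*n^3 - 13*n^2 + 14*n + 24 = (n - 4)*(n^3 + 2*n^2 - 5*n - 6) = (n - 4)*(n + 3)*(n^2 - n - 2) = (n - 4)*(n + 1)*(n + 3)*(n - 2)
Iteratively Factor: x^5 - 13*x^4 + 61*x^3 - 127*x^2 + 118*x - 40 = (x - 1)*(x^4 - 12*x^3 + 49*x^2 - 78*x + 40) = (x - 4)*(x - 1)*(x^3 - 8*x^2 + 17*x - 10) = (x - 5)*(x - 4)*(x - 1)*(x^2 - 3*x + 2) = (x - 5)*(x - 4)*(x - 2)*(x - 1)*(x - 1)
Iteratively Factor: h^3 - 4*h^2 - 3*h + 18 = (h - 3)*(h^2 - h - 6) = (h - 3)^2*(h + 2)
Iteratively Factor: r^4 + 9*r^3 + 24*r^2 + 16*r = (r + 4)*(r^3 + 5*r^2 + 4*r) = (r + 1)*(r + 4)*(r^2 + 4*r) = (r + 1)*(r + 4)^2*(r)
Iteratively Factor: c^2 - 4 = (c - 2)*(c + 2)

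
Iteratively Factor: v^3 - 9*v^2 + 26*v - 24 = (v - 3)*(v^2 - 6*v + 8) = (v - 3)*(v - 2)*(v - 4)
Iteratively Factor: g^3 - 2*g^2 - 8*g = (g)*(g^2 - 2*g - 8) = g*(g + 2)*(g - 4)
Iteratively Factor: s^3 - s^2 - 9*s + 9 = (s - 1)*(s^2 - 9) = (s - 3)*(s - 1)*(s + 3)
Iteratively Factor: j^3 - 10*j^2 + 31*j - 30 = (j - 5)*(j^2 - 5*j + 6) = (j - 5)*(j - 3)*(j - 2)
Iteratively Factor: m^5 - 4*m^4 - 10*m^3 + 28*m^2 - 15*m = (m - 1)*(m^4 - 3*m^3 - 13*m^2 + 15*m) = (m - 1)*(m + 3)*(m^3 - 6*m^2 + 5*m) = m*(m - 1)*(m + 3)*(m^2 - 6*m + 5) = m*(m - 5)*(m - 1)*(m + 3)*(m - 1)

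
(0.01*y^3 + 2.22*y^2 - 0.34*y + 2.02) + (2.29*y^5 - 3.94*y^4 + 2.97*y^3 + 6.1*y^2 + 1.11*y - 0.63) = 2.29*y^5 - 3.94*y^4 + 2.98*y^3 + 8.32*y^2 + 0.77*y + 1.39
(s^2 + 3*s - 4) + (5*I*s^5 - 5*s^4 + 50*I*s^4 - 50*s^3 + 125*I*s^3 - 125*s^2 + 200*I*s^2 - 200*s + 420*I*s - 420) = 5*I*s^5 - 5*s^4 + 50*I*s^4 - 50*s^3 + 125*I*s^3 - 124*s^2 + 200*I*s^2 - 197*s + 420*I*s - 424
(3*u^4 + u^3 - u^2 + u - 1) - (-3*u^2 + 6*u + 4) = 3*u^4 + u^3 + 2*u^2 - 5*u - 5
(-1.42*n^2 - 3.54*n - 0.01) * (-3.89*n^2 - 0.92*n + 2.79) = 5.5238*n^4 + 15.077*n^3 - 0.6661*n^2 - 9.8674*n - 0.0279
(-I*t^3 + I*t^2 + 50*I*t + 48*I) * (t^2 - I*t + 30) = -I*t^5 - t^4 + I*t^4 + t^3 + 20*I*t^3 + 50*t^2 + 78*I*t^2 + 48*t + 1500*I*t + 1440*I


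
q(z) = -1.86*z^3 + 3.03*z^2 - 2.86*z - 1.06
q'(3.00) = -34.90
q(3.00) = -32.59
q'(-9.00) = -509.38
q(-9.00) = 1626.05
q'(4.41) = -84.66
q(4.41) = -114.27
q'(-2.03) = -38.16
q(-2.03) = 32.79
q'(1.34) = -4.76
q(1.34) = -3.93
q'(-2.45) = -51.20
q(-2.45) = 51.49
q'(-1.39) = -22.06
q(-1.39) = 13.76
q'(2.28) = -18.05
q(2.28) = -13.88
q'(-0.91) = -13.00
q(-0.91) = 5.45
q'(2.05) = -13.89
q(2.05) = -10.21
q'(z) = -5.58*z^2 + 6.06*z - 2.86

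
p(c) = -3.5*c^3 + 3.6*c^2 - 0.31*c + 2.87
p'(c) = -10.5*c^2 + 7.2*c - 0.31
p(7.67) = -1366.99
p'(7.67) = -562.79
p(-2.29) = 64.49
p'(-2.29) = -71.86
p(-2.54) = 84.24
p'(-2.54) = -86.34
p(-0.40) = 3.79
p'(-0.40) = -4.87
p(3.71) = -127.46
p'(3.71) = -118.12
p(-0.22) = 3.15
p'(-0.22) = -2.40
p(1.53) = -1.71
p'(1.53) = -13.87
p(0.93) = 2.88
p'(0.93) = -2.70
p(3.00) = -60.16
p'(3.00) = -73.21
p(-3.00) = 130.70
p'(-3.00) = -116.41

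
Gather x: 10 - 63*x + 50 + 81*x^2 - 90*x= 81*x^2 - 153*x + 60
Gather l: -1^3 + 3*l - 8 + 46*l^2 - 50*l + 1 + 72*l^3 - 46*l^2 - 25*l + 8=72*l^3 - 72*l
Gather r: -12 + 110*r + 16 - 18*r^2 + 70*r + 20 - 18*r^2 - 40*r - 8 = -36*r^2 + 140*r + 16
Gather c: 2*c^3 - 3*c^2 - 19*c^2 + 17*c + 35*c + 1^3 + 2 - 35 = 2*c^3 - 22*c^2 + 52*c - 32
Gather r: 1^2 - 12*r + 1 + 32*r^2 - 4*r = 32*r^2 - 16*r + 2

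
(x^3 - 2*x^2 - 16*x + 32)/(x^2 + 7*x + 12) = (x^2 - 6*x + 8)/(x + 3)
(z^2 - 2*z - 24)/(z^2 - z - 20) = (z - 6)/(z - 5)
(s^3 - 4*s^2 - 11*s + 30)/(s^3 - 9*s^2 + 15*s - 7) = (s^3 - 4*s^2 - 11*s + 30)/(s^3 - 9*s^2 + 15*s - 7)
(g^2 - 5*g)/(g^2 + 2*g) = (g - 5)/(g + 2)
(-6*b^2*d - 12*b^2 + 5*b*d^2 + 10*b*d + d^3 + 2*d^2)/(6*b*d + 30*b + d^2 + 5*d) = (-b*d - 2*b + d^2 + 2*d)/(d + 5)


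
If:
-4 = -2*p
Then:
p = 2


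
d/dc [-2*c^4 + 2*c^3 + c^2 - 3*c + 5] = -8*c^3 + 6*c^2 + 2*c - 3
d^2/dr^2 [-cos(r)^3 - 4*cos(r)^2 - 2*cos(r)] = 11*cos(r)/4 + 8*cos(2*r) + 9*cos(3*r)/4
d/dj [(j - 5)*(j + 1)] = 2*j - 4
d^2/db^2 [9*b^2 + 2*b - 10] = 18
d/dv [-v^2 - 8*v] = -2*v - 8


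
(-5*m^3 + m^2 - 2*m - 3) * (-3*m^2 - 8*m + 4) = 15*m^5 + 37*m^4 - 22*m^3 + 29*m^2 + 16*m - 12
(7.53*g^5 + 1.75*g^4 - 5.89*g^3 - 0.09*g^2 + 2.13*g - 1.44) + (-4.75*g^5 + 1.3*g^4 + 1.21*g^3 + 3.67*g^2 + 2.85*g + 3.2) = 2.78*g^5 + 3.05*g^4 - 4.68*g^3 + 3.58*g^2 + 4.98*g + 1.76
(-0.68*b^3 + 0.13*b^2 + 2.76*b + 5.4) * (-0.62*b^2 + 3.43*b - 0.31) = 0.4216*b^5 - 2.413*b^4 - 1.0545*b^3 + 6.0785*b^2 + 17.6664*b - 1.674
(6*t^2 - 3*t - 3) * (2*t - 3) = 12*t^3 - 24*t^2 + 3*t + 9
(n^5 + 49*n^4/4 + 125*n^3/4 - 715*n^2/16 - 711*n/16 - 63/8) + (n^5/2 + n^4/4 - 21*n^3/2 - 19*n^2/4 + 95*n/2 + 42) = 3*n^5/2 + 25*n^4/2 + 83*n^3/4 - 791*n^2/16 + 49*n/16 + 273/8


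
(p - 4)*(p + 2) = p^2 - 2*p - 8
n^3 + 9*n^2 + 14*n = n*(n + 2)*(n + 7)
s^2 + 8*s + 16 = (s + 4)^2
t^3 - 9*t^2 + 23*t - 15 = (t - 5)*(t - 3)*(t - 1)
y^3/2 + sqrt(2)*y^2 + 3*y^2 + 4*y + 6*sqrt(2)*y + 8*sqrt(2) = (y/2 + 1)*(y + 4)*(y + 2*sqrt(2))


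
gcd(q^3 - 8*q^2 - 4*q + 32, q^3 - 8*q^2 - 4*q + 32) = q^3 - 8*q^2 - 4*q + 32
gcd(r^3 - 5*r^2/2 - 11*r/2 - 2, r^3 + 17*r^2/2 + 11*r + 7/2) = r^2 + 3*r/2 + 1/2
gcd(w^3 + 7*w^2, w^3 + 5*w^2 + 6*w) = w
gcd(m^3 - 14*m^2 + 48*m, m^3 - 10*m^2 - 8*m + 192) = m^2 - 14*m + 48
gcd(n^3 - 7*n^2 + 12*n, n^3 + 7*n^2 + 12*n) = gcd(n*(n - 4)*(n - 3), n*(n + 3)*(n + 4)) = n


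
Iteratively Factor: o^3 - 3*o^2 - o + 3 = (o - 3)*(o^2 - 1) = (o - 3)*(o + 1)*(o - 1)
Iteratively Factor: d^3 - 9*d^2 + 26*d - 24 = (d - 2)*(d^2 - 7*d + 12) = (d - 4)*(d - 2)*(d - 3)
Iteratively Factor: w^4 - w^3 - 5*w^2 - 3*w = (w + 1)*(w^3 - 2*w^2 - 3*w) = w*(w + 1)*(w^2 - 2*w - 3) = w*(w + 1)^2*(w - 3)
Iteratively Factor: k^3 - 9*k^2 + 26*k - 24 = (k - 4)*(k^2 - 5*k + 6) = (k - 4)*(k - 2)*(k - 3)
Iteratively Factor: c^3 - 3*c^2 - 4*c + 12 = (c - 2)*(c^2 - c - 6) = (c - 2)*(c + 2)*(c - 3)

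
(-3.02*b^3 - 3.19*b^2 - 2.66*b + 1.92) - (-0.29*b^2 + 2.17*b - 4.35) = -3.02*b^3 - 2.9*b^2 - 4.83*b + 6.27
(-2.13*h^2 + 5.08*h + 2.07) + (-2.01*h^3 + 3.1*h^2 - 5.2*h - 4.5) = -2.01*h^3 + 0.97*h^2 - 0.12*h - 2.43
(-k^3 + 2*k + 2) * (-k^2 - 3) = k^5 + k^3 - 2*k^2 - 6*k - 6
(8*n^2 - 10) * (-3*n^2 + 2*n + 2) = -24*n^4 + 16*n^3 + 46*n^2 - 20*n - 20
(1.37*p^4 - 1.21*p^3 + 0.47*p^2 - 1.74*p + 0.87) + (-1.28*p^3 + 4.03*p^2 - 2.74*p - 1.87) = 1.37*p^4 - 2.49*p^3 + 4.5*p^2 - 4.48*p - 1.0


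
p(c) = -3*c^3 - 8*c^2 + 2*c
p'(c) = -9*c^2 - 16*c + 2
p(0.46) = -1.06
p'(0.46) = -7.26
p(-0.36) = -1.62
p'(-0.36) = 6.59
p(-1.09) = -7.80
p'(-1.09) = 8.75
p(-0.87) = -5.82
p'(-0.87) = 9.11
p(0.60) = -2.33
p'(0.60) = -10.84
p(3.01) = -148.27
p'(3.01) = -127.70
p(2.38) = -81.00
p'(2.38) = -87.06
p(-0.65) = -3.86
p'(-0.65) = 8.60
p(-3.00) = 3.00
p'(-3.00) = -31.00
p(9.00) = -2817.00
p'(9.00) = -871.00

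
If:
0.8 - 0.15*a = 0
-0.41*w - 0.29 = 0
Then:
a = 5.33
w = -0.71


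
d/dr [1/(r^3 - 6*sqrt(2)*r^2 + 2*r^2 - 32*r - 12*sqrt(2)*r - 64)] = (-3*r^2 - 4*r + 12*sqrt(2)*r + 12*sqrt(2) + 32)/(-r^3 - 2*r^2 + 6*sqrt(2)*r^2 + 12*sqrt(2)*r + 32*r + 64)^2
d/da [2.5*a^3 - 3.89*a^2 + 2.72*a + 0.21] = 7.5*a^2 - 7.78*a + 2.72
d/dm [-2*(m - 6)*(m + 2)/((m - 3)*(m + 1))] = 4*(-m^2 - 9*m + 6)/(m^4 - 4*m^3 - 2*m^2 + 12*m + 9)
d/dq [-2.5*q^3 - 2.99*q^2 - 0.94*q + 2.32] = -7.5*q^2 - 5.98*q - 0.94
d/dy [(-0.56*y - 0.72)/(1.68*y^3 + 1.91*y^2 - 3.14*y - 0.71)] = (1.8816*y^3 + 4.6984*y^2 + 2.7504*y - 1.8632)/(2.8224*y^6 + 6.4176*y^5 - 6.9023*y^4 - 14.3804*y^3 + 7.1474*y^2 + 4.4588*y + 0.5041)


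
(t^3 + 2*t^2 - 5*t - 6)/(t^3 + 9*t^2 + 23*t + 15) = (t - 2)/(t + 5)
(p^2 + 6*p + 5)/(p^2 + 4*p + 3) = (p + 5)/(p + 3)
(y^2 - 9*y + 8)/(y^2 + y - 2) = (y - 8)/(y + 2)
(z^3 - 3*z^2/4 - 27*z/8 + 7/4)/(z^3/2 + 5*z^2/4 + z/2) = (8*z^3 - 6*z^2 - 27*z + 14)/(2*z*(2*z^2 + 5*z + 2))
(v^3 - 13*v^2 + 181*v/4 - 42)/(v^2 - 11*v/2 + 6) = (v^2 - 23*v/2 + 28)/(v - 4)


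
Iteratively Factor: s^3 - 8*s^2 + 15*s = (s - 5)*(s^2 - 3*s) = (s - 5)*(s - 3)*(s)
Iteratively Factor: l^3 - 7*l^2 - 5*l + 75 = (l + 3)*(l^2 - 10*l + 25) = (l - 5)*(l + 3)*(l - 5)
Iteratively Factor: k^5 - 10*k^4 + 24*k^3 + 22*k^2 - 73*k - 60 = (k + 1)*(k^4 - 11*k^3 + 35*k^2 - 13*k - 60) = (k + 1)^2*(k^3 - 12*k^2 + 47*k - 60) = (k - 4)*(k + 1)^2*(k^2 - 8*k + 15) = (k - 4)*(k - 3)*(k + 1)^2*(k - 5)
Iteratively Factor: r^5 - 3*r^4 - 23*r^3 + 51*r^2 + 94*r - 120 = (r + 4)*(r^4 - 7*r^3 + 5*r^2 + 31*r - 30) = (r + 2)*(r + 4)*(r^3 - 9*r^2 + 23*r - 15) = (r - 5)*(r + 2)*(r + 4)*(r^2 - 4*r + 3) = (r - 5)*(r - 1)*(r + 2)*(r + 4)*(r - 3)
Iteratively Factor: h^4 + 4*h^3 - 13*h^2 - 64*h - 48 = (h + 4)*(h^3 - 13*h - 12) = (h + 3)*(h + 4)*(h^2 - 3*h - 4) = (h - 4)*(h + 3)*(h + 4)*(h + 1)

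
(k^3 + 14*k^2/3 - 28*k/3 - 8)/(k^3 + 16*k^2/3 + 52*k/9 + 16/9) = 3*(k^2 + 4*k - 12)/(3*k^2 + 14*k + 8)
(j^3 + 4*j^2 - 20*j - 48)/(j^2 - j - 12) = (j^2 + 8*j + 12)/(j + 3)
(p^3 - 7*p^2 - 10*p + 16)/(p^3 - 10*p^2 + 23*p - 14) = (p^2 - 6*p - 16)/(p^2 - 9*p + 14)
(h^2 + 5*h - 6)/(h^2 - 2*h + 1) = (h + 6)/(h - 1)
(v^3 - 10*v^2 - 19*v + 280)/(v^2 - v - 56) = (v^2 - 2*v - 35)/(v + 7)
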